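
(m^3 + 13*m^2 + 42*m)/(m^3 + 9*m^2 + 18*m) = (m + 7)/(m + 3)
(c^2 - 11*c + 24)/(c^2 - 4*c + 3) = (c - 8)/(c - 1)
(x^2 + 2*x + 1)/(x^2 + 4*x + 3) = (x + 1)/(x + 3)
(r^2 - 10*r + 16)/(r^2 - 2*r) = (r - 8)/r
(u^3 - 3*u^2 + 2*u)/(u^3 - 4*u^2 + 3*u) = (u - 2)/(u - 3)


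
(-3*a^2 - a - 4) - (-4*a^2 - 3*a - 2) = a^2 + 2*a - 2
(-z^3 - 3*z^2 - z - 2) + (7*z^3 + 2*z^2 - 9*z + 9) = 6*z^3 - z^2 - 10*z + 7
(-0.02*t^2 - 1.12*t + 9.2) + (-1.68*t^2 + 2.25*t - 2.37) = -1.7*t^2 + 1.13*t + 6.83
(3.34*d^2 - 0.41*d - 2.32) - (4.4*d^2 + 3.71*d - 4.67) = -1.06*d^2 - 4.12*d + 2.35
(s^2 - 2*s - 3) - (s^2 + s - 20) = 17 - 3*s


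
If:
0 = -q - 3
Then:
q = -3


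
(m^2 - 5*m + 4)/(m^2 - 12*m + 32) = (m - 1)/(m - 8)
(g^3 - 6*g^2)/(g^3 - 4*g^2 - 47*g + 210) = g^2/(g^2 + 2*g - 35)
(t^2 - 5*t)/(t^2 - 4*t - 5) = t/(t + 1)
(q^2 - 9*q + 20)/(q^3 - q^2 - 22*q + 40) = (q - 5)/(q^2 + 3*q - 10)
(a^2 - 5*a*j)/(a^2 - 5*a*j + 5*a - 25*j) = a/(a + 5)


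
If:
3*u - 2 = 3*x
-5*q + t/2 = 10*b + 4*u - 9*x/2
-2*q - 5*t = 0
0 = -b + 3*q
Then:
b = 15*x/352 - 5/22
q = 5*x/352 - 5/66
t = 1/33 - x/176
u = x + 2/3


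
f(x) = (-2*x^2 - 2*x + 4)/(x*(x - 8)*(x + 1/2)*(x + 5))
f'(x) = (-4*x - 2)/(x*(x - 8)*(x + 1/2)*(x + 5)) - (-2*x^2 - 2*x + 4)/(x*(x - 8)*(x + 1/2)*(x + 5)^2) - (-2*x^2 - 2*x + 4)/(x*(x - 8)*(x + 1/2)^2*(x + 5)) - (-2*x^2 - 2*x + 4)/(x*(x - 8)^2*(x + 1/2)*(x + 5)) - (-2*x^2 - 2*x + 4)/(x^2*(x - 8)*(x + 1/2)*(x + 5)) = 4*(4*x^5 + x^4 - 26*x^3 - 13*x^2 + 332*x + 80)/(x^2*(4*x^6 - 20*x^5 - 307*x^4 + 670*x^3 + 7289*x^2 + 6640*x + 1600))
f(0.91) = -0.01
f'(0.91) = 0.12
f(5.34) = 0.07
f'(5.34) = 0.02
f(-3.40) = 0.07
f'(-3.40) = -0.06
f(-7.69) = -0.04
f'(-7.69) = -0.02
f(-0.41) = 3.15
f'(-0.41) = -27.86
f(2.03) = 0.04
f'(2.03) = 0.01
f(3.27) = 0.05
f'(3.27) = 0.01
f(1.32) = 0.02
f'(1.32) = 0.04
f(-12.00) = -0.01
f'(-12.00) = 0.00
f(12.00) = -0.03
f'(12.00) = 0.01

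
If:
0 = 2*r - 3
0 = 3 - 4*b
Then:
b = 3/4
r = 3/2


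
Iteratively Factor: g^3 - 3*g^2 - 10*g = (g - 5)*(g^2 + 2*g) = g*(g - 5)*(g + 2)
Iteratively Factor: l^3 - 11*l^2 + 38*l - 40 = (l - 2)*(l^2 - 9*l + 20) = (l - 5)*(l - 2)*(l - 4)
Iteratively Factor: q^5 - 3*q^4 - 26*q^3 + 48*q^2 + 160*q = (q + 2)*(q^4 - 5*q^3 - 16*q^2 + 80*q) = (q - 5)*(q + 2)*(q^3 - 16*q) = q*(q - 5)*(q + 2)*(q^2 - 16) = q*(q - 5)*(q + 2)*(q + 4)*(q - 4)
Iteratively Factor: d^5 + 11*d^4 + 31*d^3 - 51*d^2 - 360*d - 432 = (d + 4)*(d^4 + 7*d^3 + 3*d^2 - 63*d - 108) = (d - 3)*(d + 4)*(d^3 + 10*d^2 + 33*d + 36) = (d - 3)*(d + 4)^2*(d^2 + 6*d + 9) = (d - 3)*(d + 3)*(d + 4)^2*(d + 3)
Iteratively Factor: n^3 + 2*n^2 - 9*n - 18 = (n + 2)*(n^2 - 9) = (n + 2)*(n + 3)*(n - 3)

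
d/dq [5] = 0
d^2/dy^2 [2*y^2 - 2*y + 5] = 4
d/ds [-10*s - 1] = -10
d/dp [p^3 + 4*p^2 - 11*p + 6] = 3*p^2 + 8*p - 11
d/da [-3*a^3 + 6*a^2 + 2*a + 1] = -9*a^2 + 12*a + 2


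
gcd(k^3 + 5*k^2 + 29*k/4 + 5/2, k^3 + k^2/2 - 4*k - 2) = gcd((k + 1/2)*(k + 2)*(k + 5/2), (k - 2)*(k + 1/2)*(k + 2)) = k^2 + 5*k/2 + 1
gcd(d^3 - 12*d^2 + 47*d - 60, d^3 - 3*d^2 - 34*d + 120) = d^2 - 9*d + 20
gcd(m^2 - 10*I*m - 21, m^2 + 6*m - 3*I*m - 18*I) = m - 3*I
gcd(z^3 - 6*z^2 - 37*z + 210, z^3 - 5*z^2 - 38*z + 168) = z^2 - z - 42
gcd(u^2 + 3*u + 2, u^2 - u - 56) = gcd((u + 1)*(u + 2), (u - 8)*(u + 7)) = 1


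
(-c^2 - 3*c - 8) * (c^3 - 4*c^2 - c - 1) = -c^5 + c^4 + 5*c^3 + 36*c^2 + 11*c + 8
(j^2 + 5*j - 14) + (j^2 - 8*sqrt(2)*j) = 2*j^2 - 8*sqrt(2)*j + 5*j - 14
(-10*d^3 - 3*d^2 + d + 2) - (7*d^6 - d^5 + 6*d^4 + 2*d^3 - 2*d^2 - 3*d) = -7*d^6 + d^5 - 6*d^4 - 12*d^3 - d^2 + 4*d + 2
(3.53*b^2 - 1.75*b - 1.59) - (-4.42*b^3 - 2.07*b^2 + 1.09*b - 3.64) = 4.42*b^3 + 5.6*b^2 - 2.84*b + 2.05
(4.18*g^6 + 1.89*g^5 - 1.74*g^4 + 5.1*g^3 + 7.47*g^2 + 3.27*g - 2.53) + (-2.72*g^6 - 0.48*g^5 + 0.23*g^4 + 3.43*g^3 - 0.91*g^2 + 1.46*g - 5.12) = 1.46*g^6 + 1.41*g^5 - 1.51*g^4 + 8.53*g^3 + 6.56*g^2 + 4.73*g - 7.65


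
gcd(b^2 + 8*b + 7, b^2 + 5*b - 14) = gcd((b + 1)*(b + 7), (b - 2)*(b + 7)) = b + 7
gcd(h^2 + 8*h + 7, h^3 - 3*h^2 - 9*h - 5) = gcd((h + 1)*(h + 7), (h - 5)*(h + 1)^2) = h + 1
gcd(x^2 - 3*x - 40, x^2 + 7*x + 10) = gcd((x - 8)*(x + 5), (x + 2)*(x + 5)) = x + 5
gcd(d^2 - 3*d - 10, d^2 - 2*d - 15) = d - 5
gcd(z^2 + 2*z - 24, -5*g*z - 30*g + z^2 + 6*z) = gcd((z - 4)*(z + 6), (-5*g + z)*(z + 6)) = z + 6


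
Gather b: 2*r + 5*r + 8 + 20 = 7*r + 28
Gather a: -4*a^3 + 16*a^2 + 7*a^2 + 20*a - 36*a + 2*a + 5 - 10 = -4*a^3 + 23*a^2 - 14*a - 5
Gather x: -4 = -4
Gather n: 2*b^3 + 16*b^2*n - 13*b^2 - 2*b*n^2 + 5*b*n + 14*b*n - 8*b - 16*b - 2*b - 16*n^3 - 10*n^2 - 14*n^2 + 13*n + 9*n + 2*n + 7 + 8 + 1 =2*b^3 - 13*b^2 - 26*b - 16*n^3 + n^2*(-2*b - 24) + n*(16*b^2 + 19*b + 24) + 16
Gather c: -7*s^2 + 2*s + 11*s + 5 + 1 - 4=-7*s^2 + 13*s + 2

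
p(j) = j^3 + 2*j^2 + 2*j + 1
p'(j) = 3*j^2 + 4*j + 2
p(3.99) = 104.34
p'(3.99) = 65.72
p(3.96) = 102.38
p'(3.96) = 64.88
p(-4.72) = -69.04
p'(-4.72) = 49.96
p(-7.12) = -272.80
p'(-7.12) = 125.60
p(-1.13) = -0.15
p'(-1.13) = 1.31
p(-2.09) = -3.57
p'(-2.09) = 6.74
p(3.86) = 96.03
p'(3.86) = 62.14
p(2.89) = 47.62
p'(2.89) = 38.62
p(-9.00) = -584.00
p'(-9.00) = 209.00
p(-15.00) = -2954.00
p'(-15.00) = 617.00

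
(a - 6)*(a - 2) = a^2 - 8*a + 12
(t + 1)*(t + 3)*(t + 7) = t^3 + 11*t^2 + 31*t + 21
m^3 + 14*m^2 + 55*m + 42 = (m + 1)*(m + 6)*(m + 7)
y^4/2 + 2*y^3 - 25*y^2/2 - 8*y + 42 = (y/2 + 1)*(y - 3)*(y - 2)*(y + 7)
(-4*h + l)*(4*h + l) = -16*h^2 + l^2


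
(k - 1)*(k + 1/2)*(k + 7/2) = k^3 + 3*k^2 - 9*k/4 - 7/4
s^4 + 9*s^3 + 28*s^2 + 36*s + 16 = (s + 1)*(s + 2)^2*(s + 4)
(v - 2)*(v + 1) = v^2 - v - 2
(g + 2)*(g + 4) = g^2 + 6*g + 8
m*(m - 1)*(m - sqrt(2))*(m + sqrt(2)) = m^4 - m^3 - 2*m^2 + 2*m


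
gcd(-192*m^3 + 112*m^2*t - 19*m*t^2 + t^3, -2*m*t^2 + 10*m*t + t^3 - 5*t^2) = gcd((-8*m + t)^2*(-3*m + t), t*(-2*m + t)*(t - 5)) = 1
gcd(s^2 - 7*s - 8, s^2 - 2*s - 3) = s + 1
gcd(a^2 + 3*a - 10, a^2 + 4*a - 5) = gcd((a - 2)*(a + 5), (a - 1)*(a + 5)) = a + 5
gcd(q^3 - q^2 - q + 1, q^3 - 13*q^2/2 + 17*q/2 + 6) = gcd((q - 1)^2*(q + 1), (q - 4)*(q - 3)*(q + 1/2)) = 1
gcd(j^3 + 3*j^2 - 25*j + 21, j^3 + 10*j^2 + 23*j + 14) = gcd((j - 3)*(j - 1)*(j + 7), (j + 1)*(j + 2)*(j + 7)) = j + 7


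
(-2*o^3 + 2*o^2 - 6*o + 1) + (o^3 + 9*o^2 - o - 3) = -o^3 + 11*o^2 - 7*o - 2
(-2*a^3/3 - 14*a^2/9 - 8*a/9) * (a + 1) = -2*a^4/3 - 20*a^3/9 - 22*a^2/9 - 8*a/9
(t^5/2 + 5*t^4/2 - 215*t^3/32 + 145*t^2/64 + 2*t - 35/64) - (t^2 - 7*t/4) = t^5/2 + 5*t^4/2 - 215*t^3/32 + 81*t^2/64 + 15*t/4 - 35/64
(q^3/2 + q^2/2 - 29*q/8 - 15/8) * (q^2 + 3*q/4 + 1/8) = q^5/2 + 7*q^4/8 - 51*q^3/16 - 145*q^2/32 - 119*q/64 - 15/64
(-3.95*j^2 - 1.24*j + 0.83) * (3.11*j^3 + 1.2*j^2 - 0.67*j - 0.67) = -12.2845*j^5 - 8.5964*j^4 + 3.7398*j^3 + 4.4733*j^2 + 0.2747*j - 0.5561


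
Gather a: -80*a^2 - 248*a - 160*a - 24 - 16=-80*a^2 - 408*a - 40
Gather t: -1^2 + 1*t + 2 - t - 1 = 0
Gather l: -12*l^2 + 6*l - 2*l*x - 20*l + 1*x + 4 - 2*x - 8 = -12*l^2 + l*(-2*x - 14) - x - 4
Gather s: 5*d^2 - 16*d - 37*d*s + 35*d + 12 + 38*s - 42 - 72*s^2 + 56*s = 5*d^2 + 19*d - 72*s^2 + s*(94 - 37*d) - 30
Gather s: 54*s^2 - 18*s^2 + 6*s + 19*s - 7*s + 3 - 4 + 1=36*s^2 + 18*s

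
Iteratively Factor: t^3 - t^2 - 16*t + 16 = (t - 1)*(t^2 - 16) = (t - 1)*(t + 4)*(t - 4)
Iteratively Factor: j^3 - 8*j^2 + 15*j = (j)*(j^2 - 8*j + 15) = j*(j - 3)*(j - 5)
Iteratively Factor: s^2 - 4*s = (s - 4)*(s)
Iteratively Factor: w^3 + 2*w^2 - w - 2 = (w + 2)*(w^2 - 1) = (w + 1)*(w + 2)*(w - 1)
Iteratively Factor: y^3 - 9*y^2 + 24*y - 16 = (y - 1)*(y^2 - 8*y + 16) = (y - 4)*(y - 1)*(y - 4)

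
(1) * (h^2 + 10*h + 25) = h^2 + 10*h + 25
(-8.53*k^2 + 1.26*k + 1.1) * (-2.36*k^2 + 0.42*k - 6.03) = 20.1308*k^4 - 6.5562*k^3 + 49.3691*k^2 - 7.1358*k - 6.633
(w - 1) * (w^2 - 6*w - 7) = w^3 - 7*w^2 - w + 7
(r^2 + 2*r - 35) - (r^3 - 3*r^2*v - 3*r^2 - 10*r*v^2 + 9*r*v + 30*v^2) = -r^3 + 3*r^2*v + 4*r^2 + 10*r*v^2 - 9*r*v + 2*r - 30*v^2 - 35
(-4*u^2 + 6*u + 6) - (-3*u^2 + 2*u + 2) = -u^2 + 4*u + 4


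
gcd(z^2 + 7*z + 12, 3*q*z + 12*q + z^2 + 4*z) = z + 4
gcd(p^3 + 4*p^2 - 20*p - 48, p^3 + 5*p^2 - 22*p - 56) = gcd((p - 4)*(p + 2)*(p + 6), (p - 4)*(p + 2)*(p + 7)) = p^2 - 2*p - 8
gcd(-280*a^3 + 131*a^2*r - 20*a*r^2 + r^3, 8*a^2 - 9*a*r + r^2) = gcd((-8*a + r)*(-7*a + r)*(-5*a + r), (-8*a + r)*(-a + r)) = -8*a + r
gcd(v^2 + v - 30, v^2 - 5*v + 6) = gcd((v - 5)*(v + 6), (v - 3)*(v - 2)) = 1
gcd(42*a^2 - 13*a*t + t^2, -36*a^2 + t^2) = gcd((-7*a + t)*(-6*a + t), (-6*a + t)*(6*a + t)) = -6*a + t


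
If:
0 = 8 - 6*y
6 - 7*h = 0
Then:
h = 6/7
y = 4/3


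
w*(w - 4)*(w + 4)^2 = w^4 + 4*w^3 - 16*w^2 - 64*w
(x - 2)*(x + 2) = x^2 - 4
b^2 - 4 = (b - 2)*(b + 2)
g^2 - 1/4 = (g - 1/2)*(g + 1/2)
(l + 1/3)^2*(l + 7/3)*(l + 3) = l^4 + 6*l^3 + 32*l^2/3 + 142*l/27 + 7/9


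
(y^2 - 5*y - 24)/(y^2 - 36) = (y^2 - 5*y - 24)/(y^2 - 36)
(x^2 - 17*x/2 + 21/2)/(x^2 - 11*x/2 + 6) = (x - 7)/(x - 4)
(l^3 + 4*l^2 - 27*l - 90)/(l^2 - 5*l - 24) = (l^2 + l - 30)/(l - 8)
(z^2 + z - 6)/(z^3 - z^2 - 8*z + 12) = 1/(z - 2)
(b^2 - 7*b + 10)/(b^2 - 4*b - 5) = (b - 2)/(b + 1)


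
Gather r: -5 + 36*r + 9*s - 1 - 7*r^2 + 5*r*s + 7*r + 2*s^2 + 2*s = -7*r^2 + r*(5*s + 43) + 2*s^2 + 11*s - 6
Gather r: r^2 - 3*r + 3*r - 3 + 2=r^2 - 1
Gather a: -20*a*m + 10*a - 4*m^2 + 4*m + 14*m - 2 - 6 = a*(10 - 20*m) - 4*m^2 + 18*m - 8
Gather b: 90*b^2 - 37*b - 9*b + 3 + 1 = 90*b^2 - 46*b + 4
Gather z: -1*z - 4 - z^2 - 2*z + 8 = -z^2 - 3*z + 4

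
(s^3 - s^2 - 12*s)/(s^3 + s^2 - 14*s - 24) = s/(s + 2)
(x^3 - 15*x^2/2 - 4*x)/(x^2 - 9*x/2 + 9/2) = x*(2*x^2 - 15*x - 8)/(2*x^2 - 9*x + 9)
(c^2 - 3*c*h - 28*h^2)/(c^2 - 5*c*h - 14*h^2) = (c + 4*h)/(c + 2*h)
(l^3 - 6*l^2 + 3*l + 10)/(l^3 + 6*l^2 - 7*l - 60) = (l^3 - 6*l^2 + 3*l + 10)/(l^3 + 6*l^2 - 7*l - 60)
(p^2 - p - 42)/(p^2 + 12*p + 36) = (p - 7)/(p + 6)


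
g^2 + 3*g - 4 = (g - 1)*(g + 4)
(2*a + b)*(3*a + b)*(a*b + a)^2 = 6*a^4*b^2 + 12*a^4*b + 6*a^4 + 5*a^3*b^3 + 10*a^3*b^2 + 5*a^3*b + a^2*b^4 + 2*a^2*b^3 + a^2*b^2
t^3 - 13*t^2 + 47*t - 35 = (t - 7)*(t - 5)*(t - 1)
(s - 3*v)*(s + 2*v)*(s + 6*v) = s^3 + 5*s^2*v - 12*s*v^2 - 36*v^3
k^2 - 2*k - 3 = (k - 3)*(k + 1)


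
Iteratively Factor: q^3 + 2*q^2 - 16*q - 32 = (q + 2)*(q^2 - 16) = (q + 2)*(q + 4)*(q - 4)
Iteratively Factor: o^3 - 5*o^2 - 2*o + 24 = (o - 4)*(o^2 - o - 6) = (o - 4)*(o + 2)*(o - 3)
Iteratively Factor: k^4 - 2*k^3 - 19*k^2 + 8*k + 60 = (k + 2)*(k^3 - 4*k^2 - 11*k + 30) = (k - 2)*(k + 2)*(k^2 - 2*k - 15) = (k - 2)*(k + 2)*(k + 3)*(k - 5)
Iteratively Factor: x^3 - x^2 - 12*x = (x - 4)*(x^2 + 3*x) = (x - 4)*(x + 3)*(x)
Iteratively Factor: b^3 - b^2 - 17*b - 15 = (b + 1)*(b^2 - 2*b - 15) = (b + 1)*(b + 3)*(b - 5)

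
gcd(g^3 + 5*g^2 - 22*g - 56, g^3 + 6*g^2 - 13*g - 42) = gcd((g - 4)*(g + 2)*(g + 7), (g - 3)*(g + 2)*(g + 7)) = g^2 + 9*g + 14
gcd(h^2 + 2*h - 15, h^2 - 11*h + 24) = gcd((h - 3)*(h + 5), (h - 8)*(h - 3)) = h - 3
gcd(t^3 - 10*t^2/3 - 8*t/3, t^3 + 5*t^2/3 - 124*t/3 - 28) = t + 2/3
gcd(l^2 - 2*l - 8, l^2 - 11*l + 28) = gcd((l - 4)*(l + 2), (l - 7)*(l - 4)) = l - 4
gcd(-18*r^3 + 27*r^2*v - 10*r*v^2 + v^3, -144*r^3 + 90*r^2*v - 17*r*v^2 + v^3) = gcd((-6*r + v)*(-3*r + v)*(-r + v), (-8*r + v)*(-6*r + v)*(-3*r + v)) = 18*r^2 - 9*r*v + v^2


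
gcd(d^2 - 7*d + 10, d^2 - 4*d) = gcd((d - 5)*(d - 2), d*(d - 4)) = 1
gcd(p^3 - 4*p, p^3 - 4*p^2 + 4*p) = p^2 - 2*p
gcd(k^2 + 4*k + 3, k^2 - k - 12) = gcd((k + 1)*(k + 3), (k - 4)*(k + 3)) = k + 3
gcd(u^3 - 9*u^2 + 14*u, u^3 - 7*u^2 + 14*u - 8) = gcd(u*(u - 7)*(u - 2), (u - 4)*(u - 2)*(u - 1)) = u - 2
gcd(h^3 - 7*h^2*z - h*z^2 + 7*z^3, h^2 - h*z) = -h + z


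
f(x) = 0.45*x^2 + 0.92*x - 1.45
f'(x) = 0.9*x + 0.92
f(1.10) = 0.11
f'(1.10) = 1.91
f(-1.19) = -1.91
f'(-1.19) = -0.15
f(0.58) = -0.77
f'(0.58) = 1.44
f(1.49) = 0.92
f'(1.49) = 2.26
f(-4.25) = 2.77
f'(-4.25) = -2.90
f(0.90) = -0.26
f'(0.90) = 1.73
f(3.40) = 6.88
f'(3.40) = 3.98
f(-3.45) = 0.73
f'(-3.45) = -2.18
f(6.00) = 20.27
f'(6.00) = 6.32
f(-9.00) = 26.72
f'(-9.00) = -7.18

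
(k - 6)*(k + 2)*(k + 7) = k^3 + 3*k^2 - 40*k - 84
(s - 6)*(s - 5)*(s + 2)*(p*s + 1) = p*s^4 - 9*p*s^3 + 8*p*s^2 + 60*p*s + s^3 - 9*s^2 + 8*s + 60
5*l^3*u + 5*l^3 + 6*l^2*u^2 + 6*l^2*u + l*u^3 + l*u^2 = (l + u)*(5*l + u)*(l*u + l)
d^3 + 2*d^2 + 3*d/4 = d*(d + 1/2)*(d + 3/2)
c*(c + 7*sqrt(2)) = c^2 + 7*sqrt(2)*c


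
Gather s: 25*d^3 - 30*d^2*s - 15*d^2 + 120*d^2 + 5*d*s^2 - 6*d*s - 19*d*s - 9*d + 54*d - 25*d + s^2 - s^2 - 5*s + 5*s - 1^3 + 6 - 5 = 25*d^3 + 105*d^2 + 5*d*s^2 + 20*d + s*(-30*d^2 - 25*d)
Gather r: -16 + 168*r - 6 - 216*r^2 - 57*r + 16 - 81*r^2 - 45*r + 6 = -297*r^2 + 66*r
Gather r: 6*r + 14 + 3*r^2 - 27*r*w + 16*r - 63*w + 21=3*r^2 + r*(22 - 27*w) - 63*w + 35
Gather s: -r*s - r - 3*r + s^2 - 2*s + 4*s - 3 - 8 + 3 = -4*r + s^2 + s*(2 - r) - 8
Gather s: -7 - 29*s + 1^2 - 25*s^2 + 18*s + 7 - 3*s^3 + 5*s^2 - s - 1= -3*s^3 - 20*s^2 - 12*s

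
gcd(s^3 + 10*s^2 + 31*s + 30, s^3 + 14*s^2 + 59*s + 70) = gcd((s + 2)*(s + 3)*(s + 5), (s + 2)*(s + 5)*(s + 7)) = s^2 + 7*s + 10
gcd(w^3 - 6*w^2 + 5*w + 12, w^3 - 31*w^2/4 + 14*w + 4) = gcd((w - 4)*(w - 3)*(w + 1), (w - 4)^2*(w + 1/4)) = w - 4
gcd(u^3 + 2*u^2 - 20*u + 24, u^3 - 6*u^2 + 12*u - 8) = u^2 - 4*u + 4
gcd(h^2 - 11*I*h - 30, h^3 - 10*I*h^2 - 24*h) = h - 6*I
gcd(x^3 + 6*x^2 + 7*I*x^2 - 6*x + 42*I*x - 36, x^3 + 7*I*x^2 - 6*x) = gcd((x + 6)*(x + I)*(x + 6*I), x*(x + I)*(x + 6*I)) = x^2 + 7*I*x - 6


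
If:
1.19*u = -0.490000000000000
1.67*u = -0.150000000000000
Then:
No Solution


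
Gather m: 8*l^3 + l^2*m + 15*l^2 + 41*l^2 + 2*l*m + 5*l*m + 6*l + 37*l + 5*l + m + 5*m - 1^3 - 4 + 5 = 8*l^3 + 56*l^2 + 48*l + m*(l^2 + 7*l + 6)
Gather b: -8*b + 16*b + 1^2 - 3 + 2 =8*b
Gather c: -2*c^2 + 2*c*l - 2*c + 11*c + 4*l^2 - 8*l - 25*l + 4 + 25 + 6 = -2*c^2 + c*(2*l + 9) + 4*l^2 - 33*l + 35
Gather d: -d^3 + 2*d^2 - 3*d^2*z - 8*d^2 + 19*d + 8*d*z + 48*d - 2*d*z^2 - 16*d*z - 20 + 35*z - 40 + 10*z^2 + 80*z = -d^3 + d^2*(-3*z - 6) + d*(-2*z^2 - 8*z + 67) + 10*z^2 + 115*z - 60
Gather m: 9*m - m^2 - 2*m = -m^2 + 7*m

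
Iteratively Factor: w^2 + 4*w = (w + 4)*(w)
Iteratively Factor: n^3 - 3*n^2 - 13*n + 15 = (n - 1)*(n^2 - 2*n - 15) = (n - 5)*(n - 1)*(n + 3)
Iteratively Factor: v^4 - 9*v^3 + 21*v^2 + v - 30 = (v - 3)*(v^3 - 6*v^2 + 3*v + 10) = (v - 3)*(v + 1)*(v^2 - 7*v + 10) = (v - 3)*(v - 2)*(v + 1)*(v - 5)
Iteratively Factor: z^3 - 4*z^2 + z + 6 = (z - 3)*(z^2 - z - 2) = (z - 3)*(z - 2)*(z + 1)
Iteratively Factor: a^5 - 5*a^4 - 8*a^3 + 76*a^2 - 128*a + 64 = (a - 2)*(a^4 - 3*a^3 - 14*a^2 + 48*a - 32) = (a - 2)*(a - 1)*(a^3 - 2*a^2 - 16*a + 32) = (a - 2)*(a - 1)*(a + 4)*(a^2 - 6*a + 8) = (a - 2)^2*(a - 1)*(a + 4)*(a - 4)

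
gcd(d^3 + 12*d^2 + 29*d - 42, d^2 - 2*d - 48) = d + 6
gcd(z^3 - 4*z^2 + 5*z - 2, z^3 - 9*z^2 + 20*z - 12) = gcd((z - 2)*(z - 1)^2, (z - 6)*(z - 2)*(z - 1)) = z^2 - 3*z + 2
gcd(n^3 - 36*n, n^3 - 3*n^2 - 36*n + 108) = n^2 - 36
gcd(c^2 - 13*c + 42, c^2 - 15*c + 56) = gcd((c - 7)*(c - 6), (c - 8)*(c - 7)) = c - 7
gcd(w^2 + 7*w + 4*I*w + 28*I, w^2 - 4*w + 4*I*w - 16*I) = w + 4*I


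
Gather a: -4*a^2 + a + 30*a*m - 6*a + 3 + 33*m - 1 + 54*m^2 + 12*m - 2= -4*a^2 + a*(30*m - 5) + 54*m^2 + 45*m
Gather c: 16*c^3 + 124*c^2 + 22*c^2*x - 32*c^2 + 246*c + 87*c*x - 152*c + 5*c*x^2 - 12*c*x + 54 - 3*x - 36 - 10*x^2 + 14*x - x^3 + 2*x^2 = 16*c^3 + c^2*(22*x + 92) + c*(5*x^2 + 75*x + 94) - x^3 - 8*x^2 + 11*x + 18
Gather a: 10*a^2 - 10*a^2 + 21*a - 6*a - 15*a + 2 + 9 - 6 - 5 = 0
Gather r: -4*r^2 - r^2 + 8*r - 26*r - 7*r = -5*r^2 - 25*r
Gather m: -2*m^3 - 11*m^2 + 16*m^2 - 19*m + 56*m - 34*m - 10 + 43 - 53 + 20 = -2*m^3 + 5*m^2 + 3*m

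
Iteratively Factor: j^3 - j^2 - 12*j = (j)*(j^2 - j - 12) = j*(j + 3)*(j - 4)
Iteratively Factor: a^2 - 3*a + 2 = (a - 2)*(a - 1)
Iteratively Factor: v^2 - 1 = (v - 1)*(v + 1)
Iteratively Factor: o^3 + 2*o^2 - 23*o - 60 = (o - 5)*(o^2 + 7*o + 12) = (o - 5)*(o + 4)*(o + 3)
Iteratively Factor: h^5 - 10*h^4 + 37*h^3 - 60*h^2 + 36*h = (h - 2)*(h^4 - 8*h^3 + 21*h^2 - 18*h) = (h - 3)*(h - 2)*(h^3 - 5*h^2 + 6*h) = h*(h - 3)*(h - 2)*(h^2 - 5*h + 6) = h*(h - 3)^2*(h - 2)*(h - 2)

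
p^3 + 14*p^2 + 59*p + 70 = (p + 2)*(p + 5)*(p + 7)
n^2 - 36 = (n - 6)*(n + 6)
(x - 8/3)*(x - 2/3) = x^2 - 10*x/3 + 16/9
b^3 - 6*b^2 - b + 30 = (b - 5)*(b - 3)*(b + 2)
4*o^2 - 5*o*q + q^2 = (-4*o + q)*(-o + q)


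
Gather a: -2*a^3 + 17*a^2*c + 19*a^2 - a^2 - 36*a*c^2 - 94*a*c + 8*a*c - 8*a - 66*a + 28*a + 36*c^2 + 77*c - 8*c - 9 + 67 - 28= -2*a^3 + a^2*(17*c + 18) + a*(-36*c^2 - 86*c - 46) + 36*c^2 + 69*c + 30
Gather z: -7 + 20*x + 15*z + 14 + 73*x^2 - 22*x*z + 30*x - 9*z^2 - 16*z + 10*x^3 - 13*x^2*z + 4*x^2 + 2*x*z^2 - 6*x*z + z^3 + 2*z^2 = 10*x^3 + 77*x^2 + 50*x + z^3 + z^2*(2*x - 7) + z*(-13*x^2 - 28*x - 1) + 7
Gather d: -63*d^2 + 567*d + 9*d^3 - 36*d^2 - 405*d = 9*d^3 - 99*d^2 + 162*d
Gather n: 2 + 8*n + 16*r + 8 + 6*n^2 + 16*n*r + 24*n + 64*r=6*n^2 + n*(16*r + 32) + 80*r + 10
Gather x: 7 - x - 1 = 6 - x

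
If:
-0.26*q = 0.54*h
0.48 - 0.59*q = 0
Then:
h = -0.39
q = 0.81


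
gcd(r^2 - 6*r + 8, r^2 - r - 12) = r - 4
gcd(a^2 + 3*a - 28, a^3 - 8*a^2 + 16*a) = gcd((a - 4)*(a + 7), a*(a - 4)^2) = a - 4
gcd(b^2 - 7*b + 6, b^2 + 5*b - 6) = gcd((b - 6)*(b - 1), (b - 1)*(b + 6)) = b - 1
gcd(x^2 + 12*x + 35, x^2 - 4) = 1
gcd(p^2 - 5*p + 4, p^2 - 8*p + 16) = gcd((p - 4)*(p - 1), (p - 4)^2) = p - 4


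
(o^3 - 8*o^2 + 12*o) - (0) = o^3 - 8*o^2 + 12*o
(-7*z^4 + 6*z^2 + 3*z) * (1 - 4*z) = 28*z^5 - 7*z^4 - 24*z^3 - 6*z^2 + 3*z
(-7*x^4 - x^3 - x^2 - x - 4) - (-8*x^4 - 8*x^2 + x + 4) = x^4 - x^3 + 7*x^2 - 2*x - 8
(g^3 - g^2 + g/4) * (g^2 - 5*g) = g^5 - 6*g^4 + 21*g^3/4 - 5*g^2/4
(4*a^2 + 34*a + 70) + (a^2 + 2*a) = 5*a^2 + 36*a + 70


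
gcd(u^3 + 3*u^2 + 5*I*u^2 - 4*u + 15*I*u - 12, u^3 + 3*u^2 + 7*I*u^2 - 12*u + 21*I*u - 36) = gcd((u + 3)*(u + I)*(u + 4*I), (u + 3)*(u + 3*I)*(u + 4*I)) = u^2 + u*(3 + 4*I) + 12*I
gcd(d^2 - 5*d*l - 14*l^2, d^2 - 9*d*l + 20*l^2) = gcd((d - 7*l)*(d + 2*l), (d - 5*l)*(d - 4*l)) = 1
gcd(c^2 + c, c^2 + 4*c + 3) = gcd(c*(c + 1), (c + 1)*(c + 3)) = c + 1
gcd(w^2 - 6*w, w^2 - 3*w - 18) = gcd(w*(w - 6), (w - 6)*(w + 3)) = w - 6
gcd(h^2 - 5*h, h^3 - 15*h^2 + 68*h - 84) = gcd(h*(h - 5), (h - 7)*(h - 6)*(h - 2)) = 1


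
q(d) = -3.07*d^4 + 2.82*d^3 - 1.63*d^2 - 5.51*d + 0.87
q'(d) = -12.28*d^3 + 8.46*d^2 - 3.26*d - 5.51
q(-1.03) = -1.72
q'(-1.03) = 20.24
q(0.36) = -1.24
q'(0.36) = -6.16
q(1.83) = -31.82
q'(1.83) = -58.40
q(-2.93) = -294.17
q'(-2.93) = 385.56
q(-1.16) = -4.89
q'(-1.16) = 28.82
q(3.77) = -512.13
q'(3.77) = -555.55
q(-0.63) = 2.51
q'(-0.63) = 2.97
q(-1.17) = -5.18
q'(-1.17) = 29.55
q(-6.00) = -4612.59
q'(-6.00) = 2971.09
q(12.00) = -59086.53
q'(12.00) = -20046.23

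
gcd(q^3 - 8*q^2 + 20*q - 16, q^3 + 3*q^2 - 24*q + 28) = q^2 - 4*q + 4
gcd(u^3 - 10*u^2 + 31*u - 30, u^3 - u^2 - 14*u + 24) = u^2 - 5*u + 6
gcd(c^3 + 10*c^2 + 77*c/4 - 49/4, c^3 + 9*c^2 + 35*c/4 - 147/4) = c^2 + 21*c/2 + 49/2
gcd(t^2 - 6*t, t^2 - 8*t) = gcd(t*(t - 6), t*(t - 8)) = t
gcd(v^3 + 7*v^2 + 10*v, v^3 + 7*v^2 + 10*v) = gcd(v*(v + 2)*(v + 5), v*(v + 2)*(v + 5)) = v^3 + 7*v^2 + 10*v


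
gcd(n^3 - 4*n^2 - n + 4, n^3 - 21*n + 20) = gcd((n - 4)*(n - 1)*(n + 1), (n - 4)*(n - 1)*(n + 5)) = n^2 - 5*n + 4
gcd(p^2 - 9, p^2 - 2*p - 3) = p - 3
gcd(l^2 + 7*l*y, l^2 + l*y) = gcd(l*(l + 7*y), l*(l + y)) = l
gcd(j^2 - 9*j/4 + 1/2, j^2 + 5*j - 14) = j - 2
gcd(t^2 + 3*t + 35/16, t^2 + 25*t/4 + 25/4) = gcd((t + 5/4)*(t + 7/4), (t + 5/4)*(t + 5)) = t + 5/4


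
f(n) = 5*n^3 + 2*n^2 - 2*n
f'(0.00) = -2.00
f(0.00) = 0.00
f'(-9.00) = 1177.00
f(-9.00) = -3465.00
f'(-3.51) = 168.76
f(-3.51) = -184.56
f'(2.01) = 66.64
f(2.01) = 44.66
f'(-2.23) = 63.67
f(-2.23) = -41.04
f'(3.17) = 161.41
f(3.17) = 173.03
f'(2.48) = 100.18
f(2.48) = 83.61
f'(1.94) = 62.21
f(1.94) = 40.15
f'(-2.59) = 88.26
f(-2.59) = -68.27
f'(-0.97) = 8.23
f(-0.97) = -0.74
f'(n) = 15*n^2 + 4*n - 2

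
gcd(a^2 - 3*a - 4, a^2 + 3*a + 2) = a + 1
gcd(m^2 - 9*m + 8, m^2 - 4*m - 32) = m - 8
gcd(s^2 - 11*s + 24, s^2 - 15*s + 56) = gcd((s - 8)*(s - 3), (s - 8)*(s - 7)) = s - 8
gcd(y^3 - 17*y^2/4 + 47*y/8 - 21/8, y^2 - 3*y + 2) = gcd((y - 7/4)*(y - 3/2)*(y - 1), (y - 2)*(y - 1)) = y - 1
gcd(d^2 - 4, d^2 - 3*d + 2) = d - 2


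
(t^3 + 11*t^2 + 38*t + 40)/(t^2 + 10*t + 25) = (t^2 + 6*t + 8)/(t + 5)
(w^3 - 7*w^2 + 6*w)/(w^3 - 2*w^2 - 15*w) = (-w^2 + 7*w - 6)/(-w^2 + 2*w + 15)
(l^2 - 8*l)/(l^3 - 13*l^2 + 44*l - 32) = l/(l^2 - 5*l + 4)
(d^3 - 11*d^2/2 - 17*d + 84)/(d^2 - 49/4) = 2*(d^2 - 2*d - 24)/(2*d + 7)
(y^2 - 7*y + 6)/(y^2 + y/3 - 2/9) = 9*(y^2 - 7*y + 6)/(9*y^2 + 3*y - 2)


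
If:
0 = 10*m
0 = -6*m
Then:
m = 0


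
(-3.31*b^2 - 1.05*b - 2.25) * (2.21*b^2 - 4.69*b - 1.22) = -7.3151*b^4 + 13.2034*b^3 + 3.9902*b^2 + 11.8335*b + 2.745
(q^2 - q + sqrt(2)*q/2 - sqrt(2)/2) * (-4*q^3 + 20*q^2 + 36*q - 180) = -4*q^5 - 2*sqrt(2)*q^4 + 24*q^4 + 16*q^3 + 12*sqrt(2)*q^3 - 216*q^2 + 8*sqrt(2)*q^2 - 108*sqrt(2)*q + 180*q + 90*sqrt(2)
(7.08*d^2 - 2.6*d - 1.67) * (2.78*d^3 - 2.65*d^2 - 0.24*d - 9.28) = 19.6824*d^5 - 25.99*d^4 + 0.5482*d^3 - 60.6529*d^2 + 24.5288*d + 15.4976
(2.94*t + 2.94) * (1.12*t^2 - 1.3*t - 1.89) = 3.2928*t^3 - 0.5292*t^2 - 9.3786*t - 5.5566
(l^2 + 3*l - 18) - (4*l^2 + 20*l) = -3*l^2 - 17*l - 18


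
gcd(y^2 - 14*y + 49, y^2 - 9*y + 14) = y - 7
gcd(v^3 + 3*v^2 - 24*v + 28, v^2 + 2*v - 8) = v - 2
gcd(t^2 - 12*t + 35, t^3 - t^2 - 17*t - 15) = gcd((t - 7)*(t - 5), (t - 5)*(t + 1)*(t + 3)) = t - 5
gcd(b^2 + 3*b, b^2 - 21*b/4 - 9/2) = 1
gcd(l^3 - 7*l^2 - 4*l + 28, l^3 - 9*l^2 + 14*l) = l^2 - 9*l + 14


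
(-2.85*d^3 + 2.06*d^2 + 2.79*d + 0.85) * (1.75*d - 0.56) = -4.9875*d^4 + 5.201*d^3 + 3.7289*d^2 - 0.0749000000000002*d - 0.476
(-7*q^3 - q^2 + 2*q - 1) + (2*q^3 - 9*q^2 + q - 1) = -5*q^3 - 10*q^2 + 3*q - 2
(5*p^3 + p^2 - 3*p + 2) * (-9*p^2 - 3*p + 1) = -45*p^5 - 24*p^4 + 29*p^3 - 8*p^2 - 9*p + 2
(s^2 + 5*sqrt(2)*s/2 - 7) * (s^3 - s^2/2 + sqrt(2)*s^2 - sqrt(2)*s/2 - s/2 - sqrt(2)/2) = s^5 - s^4/2 + 7*sqrt(2)*s^4/2 - 5*s^3/2 - 7*sqrt(2)*s^3/4 - 35*sqrt(2)*s^2/4 + s^2 + s + 7*sqrt(2)*s/2 + 7*sqrt(2)/2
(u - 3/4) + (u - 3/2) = 2*u - 9/4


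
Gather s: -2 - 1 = -3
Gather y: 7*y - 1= 7*y - 1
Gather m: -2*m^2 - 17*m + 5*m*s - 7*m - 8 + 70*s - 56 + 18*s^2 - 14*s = -2*m^2 + m*(5*s - 24) + 18*s^2 + 56*s - 64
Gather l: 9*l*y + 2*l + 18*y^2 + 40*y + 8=l*(9*y + 2) + 18*y^2 + 40*y + 8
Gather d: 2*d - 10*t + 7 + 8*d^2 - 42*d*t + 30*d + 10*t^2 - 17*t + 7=8*d^2 + d*(32 - 42*t) + 10*t^2 - 27*t + 14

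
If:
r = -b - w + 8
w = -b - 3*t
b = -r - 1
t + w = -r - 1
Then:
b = 9/2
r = -11/2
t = -9/2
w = 9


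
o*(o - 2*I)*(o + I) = o^3 - I*o^2 + 2*o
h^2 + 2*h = h*(h + 2)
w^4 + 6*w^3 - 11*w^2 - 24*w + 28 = (w - 2)*(w - 1)*(w + 2)*(w + 7)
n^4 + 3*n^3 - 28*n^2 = n^2*(n - 4)*(n + 7)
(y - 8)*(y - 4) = y^2 - 12*y + 32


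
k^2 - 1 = (k - 1)*(k + 1)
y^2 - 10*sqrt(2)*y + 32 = (y - 8*sqrt(2))*(y - 2*sqrt(2))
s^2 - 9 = (s - 3)*(s + 3)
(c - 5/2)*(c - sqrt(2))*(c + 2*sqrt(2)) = c^3 - 5*c^2/2 + sqrt(2)*c^2 - 4*c - 5*sqrt(2)*c/2 + 10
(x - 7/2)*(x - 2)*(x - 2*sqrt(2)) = x^3 - 11*x^2/2 - 2*sqrt(2)*x^2 + 7*x + 11*sqrt(2)*x - 14*sqrt(2)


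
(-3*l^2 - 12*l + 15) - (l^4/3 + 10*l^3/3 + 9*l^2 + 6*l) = -l^4/3 - 10*l^3/3 - 12*l^2 - 18*l + 15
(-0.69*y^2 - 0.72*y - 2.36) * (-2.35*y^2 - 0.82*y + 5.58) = 1.6215*y^4 + 2.2578*y^3 + 2.2862*y^2 - 2.0824*y - 13.1688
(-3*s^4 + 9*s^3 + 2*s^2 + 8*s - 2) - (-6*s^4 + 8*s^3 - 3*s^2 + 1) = 3*s^4 + s^3 + 5*s^2 + 8*s - 3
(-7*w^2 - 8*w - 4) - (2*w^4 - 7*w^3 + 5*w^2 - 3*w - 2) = -2*w^4 + 7*w^3 - 12*w^2 - 5*w - 2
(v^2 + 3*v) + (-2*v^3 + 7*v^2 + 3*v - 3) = -2*v^3 + 8*v^2 + 6*v - 3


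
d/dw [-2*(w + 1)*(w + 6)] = -4*w - 14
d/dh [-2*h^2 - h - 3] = -4*h - 1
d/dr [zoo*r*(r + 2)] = zoo*(r + 1)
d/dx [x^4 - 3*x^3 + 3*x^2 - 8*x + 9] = 4*x^3 - 9*x^2 + 6*x - 8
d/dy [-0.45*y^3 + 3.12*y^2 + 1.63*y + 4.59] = -1.35*y^2 + 6.24*y + 1.63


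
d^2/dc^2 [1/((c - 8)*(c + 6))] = 2*((c - 8)^2 + (c - 8)*(c + 6) + (c + 6)^2)/((c - 8)^3*(c + 6)^3)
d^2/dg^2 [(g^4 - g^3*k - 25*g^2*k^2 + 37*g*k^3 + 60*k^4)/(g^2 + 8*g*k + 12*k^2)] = 2*(g^6 + 24*g^5*k + 228*g^4*k^2 + 953*g^3*k^3 + 1656*g^2*k^4 - 324*g*k^5 - 4032*k^6)/(g^6 + 24*g^5*k + 228*g^4*k^2 + 1088*g^3*k^3 + 2736*g^2*k^4 + 3456*g*k^5 + 1728*k^6)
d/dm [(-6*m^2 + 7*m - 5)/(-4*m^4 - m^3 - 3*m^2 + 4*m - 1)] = (-48*m^5 + 78*m^4 - 66*m^3 - 18*m^2 - 18*m + 13)/(16*m^8 + 8*m^7 + 25*m^6 - 26*m^5 + 9*m^4 - 22*m^3 + 22*m^2 - 8*m + 1)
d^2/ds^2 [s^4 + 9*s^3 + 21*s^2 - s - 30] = 12*s^2 + 54*s + 42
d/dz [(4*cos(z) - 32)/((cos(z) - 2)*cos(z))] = 4*(sin(z) + 16*sin(z)/cos(z)^2 - 16*tan(z))/(cos(z) - 2)^2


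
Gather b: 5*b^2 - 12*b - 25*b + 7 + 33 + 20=5*b^2 - 37*b + 60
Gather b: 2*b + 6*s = 2*b + 6*s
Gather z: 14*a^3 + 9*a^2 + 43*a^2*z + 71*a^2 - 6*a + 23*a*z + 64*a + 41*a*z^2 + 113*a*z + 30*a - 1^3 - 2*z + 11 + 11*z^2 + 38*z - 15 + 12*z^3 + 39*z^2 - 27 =14*a^3 + 80*a^2 + 88*a + 12*z^3 + z^2*(41*a + 50) + z*(43*a^2 + 136*a + 36) - 32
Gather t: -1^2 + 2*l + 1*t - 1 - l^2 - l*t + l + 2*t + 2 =-l^2 + 3*l + t*(3 - l)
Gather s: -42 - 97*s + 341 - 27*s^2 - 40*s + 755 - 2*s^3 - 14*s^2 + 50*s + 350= -2*s^3 - 41*s^2 - 87*s + 1404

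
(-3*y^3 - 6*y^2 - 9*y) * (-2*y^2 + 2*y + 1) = 6*y^5 + 6*y^4 + 3*y^3 - 24*y^2 - 9*y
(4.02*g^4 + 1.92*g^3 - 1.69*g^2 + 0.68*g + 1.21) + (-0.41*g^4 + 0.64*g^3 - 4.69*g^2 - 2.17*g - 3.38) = 3.61*g^4 + 2.56*g^3 - 6.38*g^2 - 1.49*g - 2.17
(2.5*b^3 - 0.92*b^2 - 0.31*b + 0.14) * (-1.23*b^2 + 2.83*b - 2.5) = -3.075*b^5 + 8.2066*b^4 - 8.4723*b^3 + 1.2505*b^2 + 1.1712*b - 0.35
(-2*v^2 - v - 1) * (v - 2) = -2*v^3 + 3*v^2 + v + 2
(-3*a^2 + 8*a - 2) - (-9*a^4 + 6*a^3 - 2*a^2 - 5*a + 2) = 9*a^4 - 6*a^3 - a^2 + 13*a - 4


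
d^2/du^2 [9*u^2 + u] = 18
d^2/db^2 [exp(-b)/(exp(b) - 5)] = ((exp(b) - 5)^2 + (exp(b) - 5)*exp(b) + 2*exp(2*b))*exp(-b)/(exp(b) - 5)^3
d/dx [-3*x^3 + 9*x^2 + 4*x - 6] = -9*x^2 + 18*x + 4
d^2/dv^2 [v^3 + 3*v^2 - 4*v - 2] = 6*v + 6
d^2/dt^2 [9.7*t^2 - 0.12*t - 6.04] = 19.4000000000000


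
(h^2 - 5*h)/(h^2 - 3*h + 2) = h*(h - 5)/(h^2 - 3*h + 2)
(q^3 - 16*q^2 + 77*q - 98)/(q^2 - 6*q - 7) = (q^2 - 9*q + 14)/(q + 1)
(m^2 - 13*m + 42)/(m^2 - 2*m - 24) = (m - 7)/(m + 4)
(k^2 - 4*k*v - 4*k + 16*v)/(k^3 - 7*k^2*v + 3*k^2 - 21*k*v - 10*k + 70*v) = (k^2 - 4*k*v - 4*k + 16*v)/(k^3 - 7*k^2*v + 3*k^2 - 21*k*v - 10*k + 70*v)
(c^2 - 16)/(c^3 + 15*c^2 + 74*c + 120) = (c - 4)/(c^2 + 11*c + 30)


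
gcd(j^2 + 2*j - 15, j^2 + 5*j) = j + 5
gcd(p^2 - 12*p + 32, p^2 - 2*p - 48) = p - 8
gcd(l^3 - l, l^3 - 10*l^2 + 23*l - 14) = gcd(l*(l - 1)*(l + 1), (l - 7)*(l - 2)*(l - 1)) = l - 1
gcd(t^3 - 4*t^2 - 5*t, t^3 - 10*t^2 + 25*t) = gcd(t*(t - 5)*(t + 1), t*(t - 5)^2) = t^2 - 5*t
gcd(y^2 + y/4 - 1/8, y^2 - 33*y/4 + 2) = y - 1/4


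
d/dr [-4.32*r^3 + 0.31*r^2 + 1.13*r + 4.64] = -12.96*r^2 + 0.62*r + 1.13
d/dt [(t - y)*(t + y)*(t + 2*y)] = 3*t^2 + 4*t*y - y^2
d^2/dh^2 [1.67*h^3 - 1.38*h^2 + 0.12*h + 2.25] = 10.02*h - 2.76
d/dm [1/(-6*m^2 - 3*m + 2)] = 3*(4*m + 1)/(6*m^2 + 3*m - 2)^2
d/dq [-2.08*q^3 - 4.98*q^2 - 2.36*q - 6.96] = -6.24*q^2 - 9.96*q - 2.36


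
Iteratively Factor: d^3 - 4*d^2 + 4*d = (d - 2)*(d^2 - 2*d) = (d - 2)^2*(d)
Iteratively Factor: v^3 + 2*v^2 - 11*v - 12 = (v + 4)*(v^2 - 2*v - 3) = (v + 1)*(v + 4)*(v - 3)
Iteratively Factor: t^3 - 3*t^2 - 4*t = (t + 1)*(t^2 - 4*t) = t*(t + 1)*(t - 4)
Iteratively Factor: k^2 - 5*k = (k - 5)*(k)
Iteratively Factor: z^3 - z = (z - 1)*(z^2 + z) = (z - 1)*(z + 1)*(z)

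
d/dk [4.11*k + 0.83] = 4.11000000000000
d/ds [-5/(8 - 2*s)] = -5/(2*(s - 4)^2)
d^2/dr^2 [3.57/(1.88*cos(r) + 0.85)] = (12.617808*sin(r)^2 + 5.70486*cos(r) + 12.617808)/(1.88*cos(r) + 0.85)^3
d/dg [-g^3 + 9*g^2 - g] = -3*g^2 + 18*g - 1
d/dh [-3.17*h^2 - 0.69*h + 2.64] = -6.34*h - 0.69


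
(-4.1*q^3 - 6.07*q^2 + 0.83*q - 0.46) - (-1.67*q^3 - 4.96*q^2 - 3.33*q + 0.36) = -2.43*q^3 - 1.11*q^2 + 4.16*q - 0.82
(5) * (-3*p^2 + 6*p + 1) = -15*p^2 + 30*p + 5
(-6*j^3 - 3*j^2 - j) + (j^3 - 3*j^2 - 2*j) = -5*j^3 - 6*j^2 - 3*j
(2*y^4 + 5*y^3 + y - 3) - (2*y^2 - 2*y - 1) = 2*y^4 + 5*y^3 - 2*y^2 + 3*y - 2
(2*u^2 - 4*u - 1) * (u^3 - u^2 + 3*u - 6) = 2*u^5 - 6*u^4 + 9*u^3 - 23*u^2 + 21*u + 6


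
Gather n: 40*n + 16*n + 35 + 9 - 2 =56*n + 42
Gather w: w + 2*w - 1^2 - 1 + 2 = 3*w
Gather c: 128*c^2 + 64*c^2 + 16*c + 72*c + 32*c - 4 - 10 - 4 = 192*c^2 + 120*c - 18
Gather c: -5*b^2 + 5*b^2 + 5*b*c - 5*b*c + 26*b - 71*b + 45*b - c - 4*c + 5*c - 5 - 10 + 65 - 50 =0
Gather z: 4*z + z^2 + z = z^2 + 5*z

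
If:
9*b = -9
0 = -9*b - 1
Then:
No Solution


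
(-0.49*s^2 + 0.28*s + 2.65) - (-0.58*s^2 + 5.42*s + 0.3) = 0.09*s^2 - 5.14*s + 2.35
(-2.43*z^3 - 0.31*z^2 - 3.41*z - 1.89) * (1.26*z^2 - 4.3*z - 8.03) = -3.0618*z^5 + 10.0584*z^4 + 16.5493*z^3 + 14.7709*z^2 + 35.5093*z + 15.1767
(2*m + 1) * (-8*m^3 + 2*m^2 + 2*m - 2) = -16*m^4 - 4*m^3 + 6*m^2 - 2*m - 2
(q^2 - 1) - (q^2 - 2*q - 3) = 2*q + 2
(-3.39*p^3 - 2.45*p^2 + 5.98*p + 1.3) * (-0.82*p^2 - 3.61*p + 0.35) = 2.7798*p^5 + 14.2469*p^4 + 2.7544*p^3 - 23.5113*p^2 - 2.6*p + 0.455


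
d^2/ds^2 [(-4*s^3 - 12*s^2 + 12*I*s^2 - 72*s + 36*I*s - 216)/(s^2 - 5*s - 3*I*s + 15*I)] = (-464*s^3 + s^2*(-1296 + 2880*I) + s*(15120 + 10368*I) - 432 - 25920*I)/(s^6 + s^5*(-15 - 9*I) + s^4*(48 + 135*I) + s^3*(280 - 648*I) + s^2*(-2025 + 720*I) + s*(3375 + 2025*I) - 3375*I)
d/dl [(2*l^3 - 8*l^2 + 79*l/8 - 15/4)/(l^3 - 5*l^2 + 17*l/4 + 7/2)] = 2*(-16*l^2 - 86*l + 101)/(16*l^4 - 96*l^3 + 88*l^2 + 168*l + 49)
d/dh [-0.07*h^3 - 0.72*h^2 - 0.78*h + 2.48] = -0.21*h^2 - 1.44*h - 0.78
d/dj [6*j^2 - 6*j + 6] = 12*j - 6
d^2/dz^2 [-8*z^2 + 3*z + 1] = -16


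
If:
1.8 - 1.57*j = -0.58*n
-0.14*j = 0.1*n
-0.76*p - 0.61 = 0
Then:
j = 0.76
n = -1.06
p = -0.80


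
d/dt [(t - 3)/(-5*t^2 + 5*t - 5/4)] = 4*(2*t - 11)/(5*(8*t^3 - 12*t^2 + 6*t - 1))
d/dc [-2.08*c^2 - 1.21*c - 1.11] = -4.16*c - 1.21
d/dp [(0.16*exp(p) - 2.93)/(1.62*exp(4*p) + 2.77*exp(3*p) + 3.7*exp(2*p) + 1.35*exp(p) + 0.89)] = (-0.7776*exp(4*p) + 18.1*exp(3*p) + 23.7563*exp(2*p) + 21.682*exp(p) + 4.0979)*exp(p)/(2.6244*exp(8*p) + 8.9748*exp(7*p) + 19.6609*exp(6*p) + 24.872*exp(5*p) + 24.0526*exp(4*p) + 14.9206*exp(3*p) + 8.4085*exp(2*p) + 2.403*exp(p) + 0.7921)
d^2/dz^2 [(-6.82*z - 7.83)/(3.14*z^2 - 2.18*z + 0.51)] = (-(6.28*z - 2.18)*(6.82*z + 7.83)*(12.56*z - 4.36) + (128.4888*z + 19.4372)*(3.14*z^2 - 2.18*z + 0.51))/(3.14*z^2 - 2.18*z + 0.51)^3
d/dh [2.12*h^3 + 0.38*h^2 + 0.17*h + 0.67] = 6.36*h^2 + 0.76*h + 0.17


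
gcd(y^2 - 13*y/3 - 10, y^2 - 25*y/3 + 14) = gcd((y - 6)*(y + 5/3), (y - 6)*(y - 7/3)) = y - 6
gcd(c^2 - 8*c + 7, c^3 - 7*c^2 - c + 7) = c^2 - 8*c + 7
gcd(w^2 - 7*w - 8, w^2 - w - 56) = w - 8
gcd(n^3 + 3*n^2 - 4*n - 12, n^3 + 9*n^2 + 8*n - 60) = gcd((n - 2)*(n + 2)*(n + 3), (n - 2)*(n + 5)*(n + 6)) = n - 2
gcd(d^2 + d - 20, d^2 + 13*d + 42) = 1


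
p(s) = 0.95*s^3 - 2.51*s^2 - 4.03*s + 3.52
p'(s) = 2.85*s^2 - 5.02*s - 4.03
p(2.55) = -7.33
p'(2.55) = 1.70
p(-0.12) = 3.97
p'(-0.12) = -3.39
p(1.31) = -3.93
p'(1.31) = -5.72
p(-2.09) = -7.69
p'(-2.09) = 18.91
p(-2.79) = -25.41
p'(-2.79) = 32.16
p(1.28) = -3.76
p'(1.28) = -5.79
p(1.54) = -5.17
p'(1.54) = -5.00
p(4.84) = 32.93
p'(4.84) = 38.44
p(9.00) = 456.49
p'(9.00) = 181.64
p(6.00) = 94.18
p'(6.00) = 68.45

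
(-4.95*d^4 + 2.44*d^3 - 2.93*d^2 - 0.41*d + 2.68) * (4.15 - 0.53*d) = 2.6235*d^5 - 21.8357*d^4 + 11.6789*d^3 - 11.9422*d^2 - 3.1219*d + 11.122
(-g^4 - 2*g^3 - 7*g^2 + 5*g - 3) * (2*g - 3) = -2*g^5 - g^4 - 8*g^3 + 31*g^2 - 21*g + 9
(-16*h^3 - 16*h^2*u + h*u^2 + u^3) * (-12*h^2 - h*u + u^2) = 192*h^5 + 208*h^4*u - 12*h^3*u^2 - 29*h^2*u^3 + u^5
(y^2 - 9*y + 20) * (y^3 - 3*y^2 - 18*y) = y^5 - 12*y^4 + 29*y^3 + 102*y^2 - 360*y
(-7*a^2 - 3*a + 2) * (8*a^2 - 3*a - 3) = -56*a^4 - 3*a^3 + 46*a^2 + 3*a - 6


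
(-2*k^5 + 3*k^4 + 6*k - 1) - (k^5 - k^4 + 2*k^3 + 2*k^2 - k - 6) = -3*k^5 + 4*k^4 - 2*k^3 - 2*k^2 + 7*k + 5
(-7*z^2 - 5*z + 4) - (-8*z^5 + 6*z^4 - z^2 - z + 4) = 8*z^5 - 6*z^4 - 6*z^2 - 4*z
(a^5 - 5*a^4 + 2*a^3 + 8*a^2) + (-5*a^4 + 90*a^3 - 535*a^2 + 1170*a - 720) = a^5 - 10*a^4 + 92*a^3 - 527*a^2 + 1170*a - 720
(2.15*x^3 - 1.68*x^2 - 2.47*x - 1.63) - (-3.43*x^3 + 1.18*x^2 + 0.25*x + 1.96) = 5.58*x^3 - 2.86*x^2 - 2.72*x - 3.59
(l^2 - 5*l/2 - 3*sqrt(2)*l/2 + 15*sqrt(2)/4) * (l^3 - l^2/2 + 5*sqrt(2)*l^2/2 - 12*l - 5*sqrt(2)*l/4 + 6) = l^5 - 3*l^4 + sqrt(2)*l^4 - 73*l^3/4 - 3*sqrt(2)*l^3 + 77*sqrt(2)*l^2/4 + 117*l^2/2 - 54*sqrt(2)*l - 195*l/8 + 45*sqrt(2)/2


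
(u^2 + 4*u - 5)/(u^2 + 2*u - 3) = (u + 5)/(u + 3)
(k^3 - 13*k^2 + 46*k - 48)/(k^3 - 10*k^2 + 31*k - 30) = (k - 8)/(k - 5)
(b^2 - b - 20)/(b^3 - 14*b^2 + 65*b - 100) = (b + 4)/(b^2 - 9*b + 20)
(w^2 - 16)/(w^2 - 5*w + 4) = (w + 4)/(w - 1)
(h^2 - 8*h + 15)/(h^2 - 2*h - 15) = (h - 3)/(h + 3)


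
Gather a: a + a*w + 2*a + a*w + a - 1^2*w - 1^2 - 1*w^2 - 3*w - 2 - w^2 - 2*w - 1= a*(2*w + 4) - 2*w^2 - 6*w - 4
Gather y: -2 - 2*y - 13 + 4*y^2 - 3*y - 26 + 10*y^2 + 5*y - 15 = 14*y^2 - 56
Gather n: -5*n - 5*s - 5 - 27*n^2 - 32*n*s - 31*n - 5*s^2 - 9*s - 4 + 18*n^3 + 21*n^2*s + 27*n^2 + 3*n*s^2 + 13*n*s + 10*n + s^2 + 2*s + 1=18*n^3 + 21*n^2*s + n*(3*s^2 - 19*s - 26) - 4*s^2 - 12*s - 8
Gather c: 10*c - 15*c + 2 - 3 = -5*c - 1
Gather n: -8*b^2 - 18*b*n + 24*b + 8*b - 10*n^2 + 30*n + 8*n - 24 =-8*b^2 + 32*b - 10*n^2 + n*(38 - 18*b) - 24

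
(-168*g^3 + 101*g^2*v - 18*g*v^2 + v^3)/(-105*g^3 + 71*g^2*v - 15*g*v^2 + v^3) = (-8*g + v)/(-5*g + v)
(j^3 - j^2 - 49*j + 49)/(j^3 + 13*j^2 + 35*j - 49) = (j - 7)/(j + 7)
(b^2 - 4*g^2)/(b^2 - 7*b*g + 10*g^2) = (b + 2*g)/(b - 5*g)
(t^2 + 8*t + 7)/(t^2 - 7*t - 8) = (t + 7)/(t - 8)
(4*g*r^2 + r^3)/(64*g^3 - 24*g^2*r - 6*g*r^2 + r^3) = r^2/(16*g^2 - 10*g*r + r^2)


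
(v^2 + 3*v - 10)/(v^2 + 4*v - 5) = (v - 2)/(v - 1)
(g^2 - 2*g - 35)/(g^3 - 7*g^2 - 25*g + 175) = 1/(g - 5)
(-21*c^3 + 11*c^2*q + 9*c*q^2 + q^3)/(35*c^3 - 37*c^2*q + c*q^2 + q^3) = (3*c + q)/(-5*c + q)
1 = 1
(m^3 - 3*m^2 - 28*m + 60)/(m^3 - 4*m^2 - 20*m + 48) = (m + 5)/(m + 4)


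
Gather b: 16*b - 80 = 16*b - 80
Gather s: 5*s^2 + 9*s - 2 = 5*s^2 + 9*s - 2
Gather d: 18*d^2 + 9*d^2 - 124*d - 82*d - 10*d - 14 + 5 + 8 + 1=27*d^2 - 216*d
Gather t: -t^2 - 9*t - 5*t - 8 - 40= -t^2 - 14*t - 48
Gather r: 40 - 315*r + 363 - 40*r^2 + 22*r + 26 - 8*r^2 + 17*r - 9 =-48*r^2 - 276*r + 420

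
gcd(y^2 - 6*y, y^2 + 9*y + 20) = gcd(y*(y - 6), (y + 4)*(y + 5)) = 1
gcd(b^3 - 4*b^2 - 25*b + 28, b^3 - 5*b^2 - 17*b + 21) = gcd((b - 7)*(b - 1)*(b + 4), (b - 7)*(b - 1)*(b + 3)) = b^2 - 8*b + 7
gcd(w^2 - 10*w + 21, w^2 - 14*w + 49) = w - 7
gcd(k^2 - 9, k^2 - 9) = k^2 - 9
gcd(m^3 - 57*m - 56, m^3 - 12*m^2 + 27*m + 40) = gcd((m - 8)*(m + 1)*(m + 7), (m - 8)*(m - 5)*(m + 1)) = m^2 - 7*m - 8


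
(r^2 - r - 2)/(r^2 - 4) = (r + 1)/(r + 2)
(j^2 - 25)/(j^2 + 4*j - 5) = (j - 5)/(j - 1)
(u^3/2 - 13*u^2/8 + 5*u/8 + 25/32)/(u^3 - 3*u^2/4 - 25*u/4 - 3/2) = (-16*u^3 + 52*u^2 - 20*u - 25)/(8*(-4*u^3 + 3*u^2 + 25*u + 6))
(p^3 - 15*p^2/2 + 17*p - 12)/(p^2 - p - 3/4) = 2*(p^2 - 6*p + 8)/(2*p + 1)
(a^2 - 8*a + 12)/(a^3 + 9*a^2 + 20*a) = (a^2 - 8*a + 12)/(a*(a^2 + 9*a + 20))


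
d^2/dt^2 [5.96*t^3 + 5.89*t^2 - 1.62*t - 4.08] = 35.76*t + 11.78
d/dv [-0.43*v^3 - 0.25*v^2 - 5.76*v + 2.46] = -1.29*v^2 - 0.5*v - 5.76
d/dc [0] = 0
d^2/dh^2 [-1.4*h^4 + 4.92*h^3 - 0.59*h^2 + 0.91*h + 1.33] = -16.8*h^2 + 29.52*h - 1.18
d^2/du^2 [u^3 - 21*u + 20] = 6*u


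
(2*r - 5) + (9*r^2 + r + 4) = 9*r^2 + 3*r - 1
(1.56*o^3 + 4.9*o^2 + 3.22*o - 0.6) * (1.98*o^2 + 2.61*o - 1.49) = 3.0888*o^5 + 13.7736*o^4 + 16.8402*o^3 - 0.0848000000000013*o^2 - 6.3638*o + 0.894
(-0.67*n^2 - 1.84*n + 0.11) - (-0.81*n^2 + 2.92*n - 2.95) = 0.14*n^2 - 4.76*n + 3.06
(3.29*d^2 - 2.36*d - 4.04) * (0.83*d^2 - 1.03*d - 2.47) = 2.7307*d^4 - 5.3475*d^3 - 9.0487*d^2 + 9.9904*d + 9.9788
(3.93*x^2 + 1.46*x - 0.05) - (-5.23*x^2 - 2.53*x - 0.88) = 9.16*x^2 + 3.99*x + 0.83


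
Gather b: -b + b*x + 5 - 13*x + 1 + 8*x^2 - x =b*(x - 1) + 8*x^2 - 14*x + 6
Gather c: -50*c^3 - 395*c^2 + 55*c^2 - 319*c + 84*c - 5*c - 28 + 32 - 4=-50*c^3 - 340*c^2 - 240*c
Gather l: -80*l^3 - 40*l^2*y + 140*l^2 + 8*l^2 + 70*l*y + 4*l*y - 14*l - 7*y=-80*l^3 + l^2*(148 - 40*y) + l*(74*y - 14) - 7*y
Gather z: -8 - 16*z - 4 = -16*z - 12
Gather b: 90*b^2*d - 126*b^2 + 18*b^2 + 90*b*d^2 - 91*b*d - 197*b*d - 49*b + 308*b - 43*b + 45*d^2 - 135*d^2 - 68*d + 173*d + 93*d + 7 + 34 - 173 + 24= b^2*(90*d - 108) + b*(90*d^2 - 288*d + 216) - 90*d^2 + 198*d - 108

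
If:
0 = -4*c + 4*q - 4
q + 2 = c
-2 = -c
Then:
No Solution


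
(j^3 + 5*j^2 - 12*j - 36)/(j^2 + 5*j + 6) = (j^2 + 3*j - 18)/(j + 3)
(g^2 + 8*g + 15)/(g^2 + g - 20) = (g + 3)/(g - 4)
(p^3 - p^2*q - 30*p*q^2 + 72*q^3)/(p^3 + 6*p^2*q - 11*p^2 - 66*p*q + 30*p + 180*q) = (p^2 - 7*p*q + 12*q^2)/(p^2 - 11*p + 30)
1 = 1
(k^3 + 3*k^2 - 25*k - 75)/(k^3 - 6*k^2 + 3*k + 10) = (k^2 + 8*k + 15)/(k^2 - k - 2)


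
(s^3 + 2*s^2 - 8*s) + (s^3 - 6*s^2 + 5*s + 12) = 2*s^3 - 4*s^2 - 3*s + 12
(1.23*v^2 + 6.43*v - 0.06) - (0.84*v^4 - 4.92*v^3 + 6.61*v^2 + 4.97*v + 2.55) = -0.84*v^4 + 4.92*v^3 - 5.38*v^2 + 1.46*v - 2.61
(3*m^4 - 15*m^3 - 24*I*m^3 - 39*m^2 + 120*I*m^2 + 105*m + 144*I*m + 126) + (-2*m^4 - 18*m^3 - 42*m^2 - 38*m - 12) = m^4 - 33*m^3 - 24*I*m^3 - 81*m^2 + 120*I*m^2 + 67*m + 144*I*m + 114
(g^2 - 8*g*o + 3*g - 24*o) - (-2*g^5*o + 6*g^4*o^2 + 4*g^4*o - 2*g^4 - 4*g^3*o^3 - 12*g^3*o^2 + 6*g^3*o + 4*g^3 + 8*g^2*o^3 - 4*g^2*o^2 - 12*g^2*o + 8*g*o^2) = 2*g^5*o - 6*g^4*o^2 - 4*g^4*o + 2*g^4 + 4*g^3*o^3 + 12*g^3*o^2 - 6*g^3*o - 4*g^3 - 8*g^2*o^3 + 4*g^2*o^2 + 12*g^2*o + g^2 - 8*g*o^2 - 8*g*o + 3*g - 24*o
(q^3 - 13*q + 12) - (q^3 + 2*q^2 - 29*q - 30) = -2*q^2 + 16*q + 42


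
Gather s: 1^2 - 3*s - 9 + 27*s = 24*s - 8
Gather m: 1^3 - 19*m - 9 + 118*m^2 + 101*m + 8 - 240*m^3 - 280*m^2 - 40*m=-240*m^3 - 162*m^2 + 42*m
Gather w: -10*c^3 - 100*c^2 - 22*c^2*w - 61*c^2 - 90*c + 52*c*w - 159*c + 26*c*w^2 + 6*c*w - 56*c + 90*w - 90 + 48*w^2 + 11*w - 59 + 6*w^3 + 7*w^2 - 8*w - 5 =-10*c^3 - 161*c^2 - 305*c + 6*w^3 + w^2*(26*c + 55) + w*(-22*c^2 + 58*c + 93) - 154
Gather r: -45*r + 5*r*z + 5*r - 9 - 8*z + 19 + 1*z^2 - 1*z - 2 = r*(5*z - 40) + z^2 - 9*z + 8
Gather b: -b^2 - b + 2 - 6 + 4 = -b^2 - b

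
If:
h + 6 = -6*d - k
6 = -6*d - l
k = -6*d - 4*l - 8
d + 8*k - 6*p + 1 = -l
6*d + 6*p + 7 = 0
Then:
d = -26/29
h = -14/29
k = -4/29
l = -18/29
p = -47/174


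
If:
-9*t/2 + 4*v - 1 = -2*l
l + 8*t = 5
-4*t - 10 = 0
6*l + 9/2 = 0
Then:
No Solution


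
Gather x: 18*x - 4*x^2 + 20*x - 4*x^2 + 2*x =-8*x^2 + 40*x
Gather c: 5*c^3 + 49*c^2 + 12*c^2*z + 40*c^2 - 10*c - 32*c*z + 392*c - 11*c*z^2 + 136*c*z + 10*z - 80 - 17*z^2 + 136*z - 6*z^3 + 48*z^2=5*c^3 + c^2*(12*z + 89) + c*(-11*z^2 + 104*z + 382) - 6*z^3 + 31*z^2 + 146*z - 80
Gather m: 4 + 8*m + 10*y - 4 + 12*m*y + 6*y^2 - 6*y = m*(12*y + 8) + 6*y^2 + 4*y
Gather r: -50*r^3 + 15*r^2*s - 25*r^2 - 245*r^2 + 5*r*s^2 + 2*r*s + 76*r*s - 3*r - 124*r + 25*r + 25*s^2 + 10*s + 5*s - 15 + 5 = -50*r^3 + r^2*(15*s - 270) + r*(5*s^2 + 78*s - 102) + 25*s^2 + 15*s - 10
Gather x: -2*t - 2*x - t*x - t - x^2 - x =-3*t - x^2 + x*(-t - 3)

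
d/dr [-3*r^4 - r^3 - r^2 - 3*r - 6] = -12*r^3 - 3*r^2 - 2*r - 3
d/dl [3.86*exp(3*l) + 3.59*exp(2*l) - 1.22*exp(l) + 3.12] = (11.58*exp(2*l) + 7.18*exp(l) - 1.22)*exp(l)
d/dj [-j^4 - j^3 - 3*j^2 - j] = -4*j^3 - 3*j^2 - 6*j - 1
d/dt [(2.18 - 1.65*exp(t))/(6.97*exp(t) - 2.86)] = -10.4756*exp(t)/(6.97*exp(t) - 2.86)^2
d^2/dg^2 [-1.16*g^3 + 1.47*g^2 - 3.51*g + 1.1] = 2.94 - 6.96*g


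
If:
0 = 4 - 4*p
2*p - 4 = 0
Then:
No Solution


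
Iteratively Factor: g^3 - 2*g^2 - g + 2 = (g - 2)*(g^2 - 1) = (g - 2)*(g - 1)*(g + 1)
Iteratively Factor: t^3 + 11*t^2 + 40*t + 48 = (t + 3)*(t^2 + 8*t + 16) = (t + 3)*(t + 4)*(t + 4)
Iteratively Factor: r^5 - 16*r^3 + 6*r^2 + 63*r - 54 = (r + 3)*(r^4 - 3*r^3 - 7*r^2 + 27*r - 18) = (r + 3)^2*(r^3 - 6*r^2 + 11*r - 6) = (r - 2)*(r + 3)^2*(r^2 - 4*r + 3) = (r - 2)*(r - 1)*(r + 3)^2*(r - 3)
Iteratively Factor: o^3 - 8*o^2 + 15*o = (o)*(o^2 - 8*o + 15) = o*(o - 5)*(o - 3)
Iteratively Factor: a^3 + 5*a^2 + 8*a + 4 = (a + 2)*(a^2 + 3*a + 2) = (a + 2)^2*(a + 1)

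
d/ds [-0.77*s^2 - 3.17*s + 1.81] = -1.54*s - 3.17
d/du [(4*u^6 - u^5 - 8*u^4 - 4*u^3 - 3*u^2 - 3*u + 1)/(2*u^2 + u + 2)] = (32*u^7 + 14*u^6 + 12*u^5 - 42*u^4 - 72*u^3 - 21*u^2 - 16*u - 7)/(4*u^4 + 4*u^3 + 9*u^2 + 4*u + 4)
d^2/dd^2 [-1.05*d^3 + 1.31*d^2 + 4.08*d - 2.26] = 2.62 - 6.3*d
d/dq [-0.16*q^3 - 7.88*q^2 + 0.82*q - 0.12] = -0.48*q^2 - 15.76*q + 0.82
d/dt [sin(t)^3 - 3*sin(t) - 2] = -3*cos(t)^3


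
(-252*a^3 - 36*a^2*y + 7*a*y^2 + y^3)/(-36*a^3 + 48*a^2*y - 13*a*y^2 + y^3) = (42*a^2 + 13*a*y + y^2)/(6*a^2 - 7*a*y + y^2)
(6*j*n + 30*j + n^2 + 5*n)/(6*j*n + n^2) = (n + 5)/n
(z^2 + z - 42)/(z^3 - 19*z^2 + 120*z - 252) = (z + 7)/(z^2 - 13*z + 42)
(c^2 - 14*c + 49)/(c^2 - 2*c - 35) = (c - 7)/(c + 5)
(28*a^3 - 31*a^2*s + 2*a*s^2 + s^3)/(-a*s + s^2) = -28*a^2/s + 3*a + s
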